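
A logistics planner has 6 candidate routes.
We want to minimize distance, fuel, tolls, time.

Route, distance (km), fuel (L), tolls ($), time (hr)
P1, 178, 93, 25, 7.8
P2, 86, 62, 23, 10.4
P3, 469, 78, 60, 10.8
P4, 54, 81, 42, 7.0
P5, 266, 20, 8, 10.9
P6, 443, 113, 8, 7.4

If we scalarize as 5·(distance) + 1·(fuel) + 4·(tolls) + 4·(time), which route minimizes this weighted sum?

P4

P1: 5·178 + 1·93 + 4·25 + 4·7.8 = 1114.2
P2: 5·86 + 1·62 + 4·23 + 4·10.4 = 625.6
P3: 5·469 + 1·78 + 4·60 + 4·10.8 = 2706.2
P4: 5·54 + 1·81 + 4·42 + 4·7.0 = 547.0
P5: 5·266 + 1·20 + 4·8 + 4·10.9 = 1425.6
P6: 5·443 + 1·113 + 4·8 + 4·7.4 = 2389.6
Lowest: P4 at 547.0.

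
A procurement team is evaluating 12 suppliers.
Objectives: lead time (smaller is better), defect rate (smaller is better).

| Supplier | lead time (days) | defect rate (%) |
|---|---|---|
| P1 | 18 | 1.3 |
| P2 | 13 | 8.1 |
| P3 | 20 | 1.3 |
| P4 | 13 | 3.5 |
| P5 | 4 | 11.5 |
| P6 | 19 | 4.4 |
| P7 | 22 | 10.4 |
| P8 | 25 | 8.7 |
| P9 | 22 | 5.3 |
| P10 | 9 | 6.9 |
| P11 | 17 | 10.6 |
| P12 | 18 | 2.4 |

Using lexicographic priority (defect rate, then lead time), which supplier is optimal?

P1

First minimize defect rate: best is 1.3, kept {P1, P3}.
Then minimize lead time: best is 18, kept {P1}.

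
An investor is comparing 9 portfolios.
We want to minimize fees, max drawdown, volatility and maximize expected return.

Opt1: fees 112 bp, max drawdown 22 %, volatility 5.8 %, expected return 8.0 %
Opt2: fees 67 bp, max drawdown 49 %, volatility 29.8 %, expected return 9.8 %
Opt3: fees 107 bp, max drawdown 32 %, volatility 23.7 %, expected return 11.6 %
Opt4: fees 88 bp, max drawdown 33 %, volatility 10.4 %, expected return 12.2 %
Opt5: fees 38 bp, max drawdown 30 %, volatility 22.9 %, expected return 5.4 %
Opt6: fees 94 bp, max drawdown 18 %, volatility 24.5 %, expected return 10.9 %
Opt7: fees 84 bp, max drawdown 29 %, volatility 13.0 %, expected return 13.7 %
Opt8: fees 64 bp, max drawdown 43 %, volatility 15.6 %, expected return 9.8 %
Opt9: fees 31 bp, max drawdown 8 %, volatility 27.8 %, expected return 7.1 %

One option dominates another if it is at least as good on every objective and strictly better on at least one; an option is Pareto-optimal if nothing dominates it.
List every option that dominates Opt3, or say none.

Opt7

Opt7: fees 84≤107, max drawdown 29≤32, volatility 13.0≤23.7, expected return 13.7≥11.6 — dominates Opt3.
Others (Opt1, Opt2, Opt4, Opt5, Opt6, Opt8, Opt9) are each worse than Opt3 on at least one objective.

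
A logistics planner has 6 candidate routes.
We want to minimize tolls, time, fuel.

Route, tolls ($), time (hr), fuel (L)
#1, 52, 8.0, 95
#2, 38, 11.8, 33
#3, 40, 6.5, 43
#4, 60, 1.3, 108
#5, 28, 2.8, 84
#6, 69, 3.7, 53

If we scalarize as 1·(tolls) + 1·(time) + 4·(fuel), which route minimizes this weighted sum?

#2

#1: 1·52 + 1·8.0 + 4·95 = 440.0
#2: 1·38 + 1·11.8 + 4·33 = 181.8
#3: 1·40 + 1·6.5 + 4·43 = 218.5
#4: 1·60 + 1·1.3 + 4·108 = 493.3
#5: 1·28 + 1·2.8 + 4·84 = 366.8
#6: 1·69 + 1·3.7 + 4·53 = 284.7
Lowest: #2 at 181.8.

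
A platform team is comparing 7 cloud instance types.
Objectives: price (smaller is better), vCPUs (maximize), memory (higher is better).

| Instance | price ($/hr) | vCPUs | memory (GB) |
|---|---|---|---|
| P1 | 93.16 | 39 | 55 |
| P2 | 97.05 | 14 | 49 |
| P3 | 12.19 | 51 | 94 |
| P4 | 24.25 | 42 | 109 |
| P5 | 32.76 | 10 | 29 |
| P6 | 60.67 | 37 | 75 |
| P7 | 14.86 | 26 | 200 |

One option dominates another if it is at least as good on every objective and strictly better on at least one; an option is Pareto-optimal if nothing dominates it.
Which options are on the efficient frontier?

P3, P4, P7

P1: dominated by P3 (price 12.19≤93.16, vCPUs 51≥39, memory 94≥55).
P2: dominated by P1 (price 93.16≤97.05, vCPUs 39≥14, memory 55≥49).
P3: not dominated (best price).
P4: not dominated.
P5: dominated by P3 (price 12.19≤32.76, vCPUs 51≥10, memory 94≥29).
P6: dominated by P3 (price 12.19≤60.67, vCPUs 51≥37, memory 94≥75).
P7: not dominated (best memory).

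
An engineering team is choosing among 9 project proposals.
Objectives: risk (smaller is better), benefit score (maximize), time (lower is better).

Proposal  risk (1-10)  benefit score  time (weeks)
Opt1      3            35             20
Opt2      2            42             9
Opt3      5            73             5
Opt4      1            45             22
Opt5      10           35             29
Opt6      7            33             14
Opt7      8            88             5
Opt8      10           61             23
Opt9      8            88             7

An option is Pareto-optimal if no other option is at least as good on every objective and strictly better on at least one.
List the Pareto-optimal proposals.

Opt1: dominated by Opt2 (risk 2≤3, benefit score 42≥35, time 9≤20).
Opt2: not dominated.
Opt3: not dominated.
Opt4: not dominated (best risk).
Opt5: dominated by Opt1 (risk 3≤10, benefit score 35≥35, time 20≤29).
Opt6: dominated by Opt2 (risk 2≤7, benefit score 42≥33, time 9≤14).
Opt7: not dominated.
Opt8: dominated by Opt3 (risk 5≤10, benefit score 73≥61, time 5≤23).
Opt9: dominated by Opt7 (risk 8≤8, benefit score 88≥88, time 5≤7).

Opt2, Opt3, Opt4, Opt7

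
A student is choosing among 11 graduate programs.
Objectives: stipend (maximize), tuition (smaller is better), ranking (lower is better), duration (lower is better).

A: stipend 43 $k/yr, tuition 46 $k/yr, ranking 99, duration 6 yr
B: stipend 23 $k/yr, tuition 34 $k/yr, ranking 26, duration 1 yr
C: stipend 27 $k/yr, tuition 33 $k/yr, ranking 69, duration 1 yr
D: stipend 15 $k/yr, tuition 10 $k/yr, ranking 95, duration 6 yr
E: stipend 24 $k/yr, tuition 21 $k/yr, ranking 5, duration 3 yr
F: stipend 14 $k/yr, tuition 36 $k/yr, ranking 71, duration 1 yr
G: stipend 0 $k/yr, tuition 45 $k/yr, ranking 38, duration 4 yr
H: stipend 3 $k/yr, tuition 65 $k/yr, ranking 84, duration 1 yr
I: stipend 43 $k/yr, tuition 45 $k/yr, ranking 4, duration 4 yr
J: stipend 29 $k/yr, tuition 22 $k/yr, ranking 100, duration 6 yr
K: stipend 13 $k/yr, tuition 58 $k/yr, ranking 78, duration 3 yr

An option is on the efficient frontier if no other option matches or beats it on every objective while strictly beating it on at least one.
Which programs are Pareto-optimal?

A: dominated by I (stipend 43≥43, tuition 45≤46, ranking 4≤99, duration 4≤6).
B: not dominated.
C: not dominated.
D: not dominated (best tuition).
E: not dominated.
F: dominated by B (stipend 23≥14, tuition 34≤36, ranking 26≤71, duration 1≤1).
G: dominated by B (stipend 23≥0, tuition 34≤45, ranking 26≤38, duration 1≤4).
H: dominated by B (stipend 23≥3, tuition 34≤65, ranking 26≤84, duration 1≤1).
I: not dominated (best ranking).
J: not dominated.
K: dominated by B (stipend 23≥13, tuition 34≤58, ranking 26≤78, duration 1≤3).

B, C, D, E, I, J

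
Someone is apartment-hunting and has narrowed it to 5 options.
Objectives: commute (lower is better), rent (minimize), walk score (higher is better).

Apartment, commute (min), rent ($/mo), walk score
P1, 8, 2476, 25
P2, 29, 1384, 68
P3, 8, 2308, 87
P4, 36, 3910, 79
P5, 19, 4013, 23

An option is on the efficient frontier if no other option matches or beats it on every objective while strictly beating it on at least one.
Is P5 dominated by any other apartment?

Yes

P1 vs P5: commute 8≤19, rent 2476≤4013, walk score 25≥23 — P1 is at least as good on every objective and strictly better on at least one, so P1 dominates P5.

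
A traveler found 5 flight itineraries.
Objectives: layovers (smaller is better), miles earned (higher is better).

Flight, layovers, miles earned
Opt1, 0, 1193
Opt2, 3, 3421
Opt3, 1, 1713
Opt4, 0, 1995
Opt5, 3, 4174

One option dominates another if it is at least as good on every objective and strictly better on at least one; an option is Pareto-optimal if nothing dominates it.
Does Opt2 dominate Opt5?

Opt2 vs Opt5: Opt2 is worse on miles earned (3421 vs 4174), so it does not dominate Opt5.

No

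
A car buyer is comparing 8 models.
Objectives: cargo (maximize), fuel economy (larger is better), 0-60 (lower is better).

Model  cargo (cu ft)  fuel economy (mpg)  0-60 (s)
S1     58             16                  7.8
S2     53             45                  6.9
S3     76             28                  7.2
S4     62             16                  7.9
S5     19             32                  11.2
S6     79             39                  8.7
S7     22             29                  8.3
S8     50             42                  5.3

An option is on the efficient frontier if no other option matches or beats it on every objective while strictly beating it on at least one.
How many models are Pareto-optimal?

S1: dominated by S3 (cargo 76≥58, fuel economy 28≥16, 0-60 7.2≤7.8).
S2: not dominated (best fuel economy).
S3: not dominated.
S4: dominated by S3 (cargo 76≥62, fuel economy 28≥16, 0-60 7.2≤7.9).
S5: dominated by S2 (cargo 53≥19, fuel economy 45≥32, 0-60 6.9≤11.2).
S6: not dominated (best cargo).
S7: dominated by S2 (cargo 53≥22, fuel economy 45≥29, 0-60 6.9≤8.3).
S8: not dominated (best 0-60).
Pareto-optimal: S2, S3, S6, S8 → 4.

4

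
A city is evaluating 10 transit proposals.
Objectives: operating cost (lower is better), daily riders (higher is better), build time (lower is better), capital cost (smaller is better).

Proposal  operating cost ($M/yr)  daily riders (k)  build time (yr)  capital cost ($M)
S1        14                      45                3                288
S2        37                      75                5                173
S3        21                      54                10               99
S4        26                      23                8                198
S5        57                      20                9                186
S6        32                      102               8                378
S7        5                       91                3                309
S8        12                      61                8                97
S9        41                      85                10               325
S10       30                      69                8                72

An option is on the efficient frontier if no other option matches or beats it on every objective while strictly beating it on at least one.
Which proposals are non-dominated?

S1, S2, S6, S7, S8, S10

S1: not dominated.
S2: not dominated.
S3: dominated by S8 (operating cost 12≤21, daily riders 61≥54, build time 8≤10, capital cost 97≤99).
S4: dominated by S8 (operating cost 12≤26, daily riders 61≥23, build time 8≤8, capital cost 97≤198).
S5: dominated by S2 (operating cost 37≤57, daily riders 75≥20, build time 5≤9, capital cost 173≤186).
S6: not dominated (best daily riders).
S7: not dominated (best operating cost).
S8: not dominated.
S9: dominated by S7 (operating cost 5≤41, daily riders 91≥85, build time 3≤10, capital cost 309≤325).
S10: not dominated (best capital cost).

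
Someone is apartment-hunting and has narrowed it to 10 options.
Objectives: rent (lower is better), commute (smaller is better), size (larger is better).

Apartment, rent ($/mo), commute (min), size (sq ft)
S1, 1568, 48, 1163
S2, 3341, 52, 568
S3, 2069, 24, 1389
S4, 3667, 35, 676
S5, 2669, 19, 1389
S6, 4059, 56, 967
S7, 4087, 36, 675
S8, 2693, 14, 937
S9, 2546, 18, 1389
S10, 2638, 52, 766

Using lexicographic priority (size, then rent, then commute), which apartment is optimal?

S3

First maximize size: best is 1389, kept {S3, S5, S9}.
Then minimize rent: best is 2069, kept {S3}.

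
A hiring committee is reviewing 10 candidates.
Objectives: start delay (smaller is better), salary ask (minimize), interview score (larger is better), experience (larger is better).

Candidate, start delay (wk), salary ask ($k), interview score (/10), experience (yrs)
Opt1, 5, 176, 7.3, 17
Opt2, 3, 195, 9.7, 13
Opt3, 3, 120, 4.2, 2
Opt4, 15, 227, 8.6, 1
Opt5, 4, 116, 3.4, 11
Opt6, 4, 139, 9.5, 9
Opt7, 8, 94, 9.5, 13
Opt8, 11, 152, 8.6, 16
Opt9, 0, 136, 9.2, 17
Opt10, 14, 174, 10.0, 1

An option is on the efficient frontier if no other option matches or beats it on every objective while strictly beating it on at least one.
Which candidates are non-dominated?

Opt1: dominated by Opt9 (start delay 0≤5, salary ask 136≤176, interview score 9.2≥7.3, experience 17≥17).
Opt2: not dominated.
Opt3: not dominated.
Opt4: dominated by Opt2 (start delay 3≤15, salary ask 195≤227, interview score 9.7≥8.6, experience 13≥1).
Opt5: not dominated.
Opt6: not dominated.
Opt7: not dominated (best salary ask).
Opt8: dominated by Opt9 (start delay 0≤11, salary ask 136≤152, interview score 9.2≥8.6, experience 17≥16).
Opt9: not dominated (best start delay).
Opt10: not dominated (best interview score).

Opt2, Opt3, Opt5, Opt6, Opt7, Opt9, Opt10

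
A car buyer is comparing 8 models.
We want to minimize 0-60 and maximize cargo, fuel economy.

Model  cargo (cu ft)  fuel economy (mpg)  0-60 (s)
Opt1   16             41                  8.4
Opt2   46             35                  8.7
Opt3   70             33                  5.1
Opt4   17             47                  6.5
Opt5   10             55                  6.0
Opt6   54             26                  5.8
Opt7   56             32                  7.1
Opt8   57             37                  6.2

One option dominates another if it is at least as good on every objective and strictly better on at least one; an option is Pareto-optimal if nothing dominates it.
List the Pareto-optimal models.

Opt3, Opt4, Opt5, Opt8

Opt1: dominated by Opt4 (cargo 17≥16, fuel economy 47≥41, 0-60 6.5≤8.4).
Opt2: dominated by Opt8 (cargo 57≥46, fuel economy 37≥35, 0-60 6.2≤8.7).
Opt3: not dominated (best cargo).
Opt4: not dominated.
Opt5: not dominated (best fuel economy).
Opt6: dominated by Opt3 (cargo 70≥54, fuel economy 33≥26, 0-60 5.1≤5.8).
Opt7: dominated by Opt3 (cargo 70≥56, fuel economy 33≥32, 0-60 5.1≤7.1).
Opt8: not dominated.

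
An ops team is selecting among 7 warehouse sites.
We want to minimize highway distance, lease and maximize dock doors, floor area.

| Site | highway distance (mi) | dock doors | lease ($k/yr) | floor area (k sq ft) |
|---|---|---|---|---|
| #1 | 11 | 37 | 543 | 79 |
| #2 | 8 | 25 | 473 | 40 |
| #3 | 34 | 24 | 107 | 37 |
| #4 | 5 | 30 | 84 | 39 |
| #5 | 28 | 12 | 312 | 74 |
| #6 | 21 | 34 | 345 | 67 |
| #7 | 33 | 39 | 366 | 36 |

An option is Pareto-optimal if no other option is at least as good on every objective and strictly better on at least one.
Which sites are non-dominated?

#1, #2, #4, #5, #6, #7

#1: not dominated (best floor area).
#2: not dominated.
#3: dominated by #4 (highway distance 5≤34, dock doors 30≥24, lease 84≤107, floor area 39≥37).
#4: not dominated (best highway distance).
#5: not dominated.
#6: not dominated.
#7: not dominated (best dock doors).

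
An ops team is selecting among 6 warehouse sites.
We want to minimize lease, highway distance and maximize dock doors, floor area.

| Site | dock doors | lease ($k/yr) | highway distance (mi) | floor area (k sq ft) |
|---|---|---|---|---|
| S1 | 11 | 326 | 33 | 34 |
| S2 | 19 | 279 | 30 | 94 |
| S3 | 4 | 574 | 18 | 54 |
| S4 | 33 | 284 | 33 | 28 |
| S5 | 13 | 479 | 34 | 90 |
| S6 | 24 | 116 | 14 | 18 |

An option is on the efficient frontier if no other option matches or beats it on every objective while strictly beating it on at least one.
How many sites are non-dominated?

S1: dominated by S2 (dock doors 19≥11, lease 279≤326, highway distance 30≤33, floor area 94≥34).
S2: not dominated (best floor area).
S3: not dominated.
S4: not dominated (best dock doors).
S5: dominated by S2 (dock doors 19≥13, lease 279≤479, highway distance 30≤34, floor area 94≥90).
S6: not dominated (best lease).
Pareto-optimal: S2, S3, S4, S6 → 4.

4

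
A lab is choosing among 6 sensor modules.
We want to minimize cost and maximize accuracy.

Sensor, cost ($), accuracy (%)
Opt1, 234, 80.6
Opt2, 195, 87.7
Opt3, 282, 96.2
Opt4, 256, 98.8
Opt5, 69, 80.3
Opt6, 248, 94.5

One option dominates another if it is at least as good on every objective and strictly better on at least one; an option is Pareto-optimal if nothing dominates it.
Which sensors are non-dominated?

Opt2, Opt4, Opt5, Opt6

Opt1: dominated by Opt2 (cost 195≤234, accuracy 87.7≥80.6).
Opt2: not dominated.
Opt3: dominated by Opt4 (cost 256≤282, accuracy 98.8≥96.2).
Opt4: not dominated (best accuracy).
Opt5: not dominated (best cost).
Opt6: not dominated.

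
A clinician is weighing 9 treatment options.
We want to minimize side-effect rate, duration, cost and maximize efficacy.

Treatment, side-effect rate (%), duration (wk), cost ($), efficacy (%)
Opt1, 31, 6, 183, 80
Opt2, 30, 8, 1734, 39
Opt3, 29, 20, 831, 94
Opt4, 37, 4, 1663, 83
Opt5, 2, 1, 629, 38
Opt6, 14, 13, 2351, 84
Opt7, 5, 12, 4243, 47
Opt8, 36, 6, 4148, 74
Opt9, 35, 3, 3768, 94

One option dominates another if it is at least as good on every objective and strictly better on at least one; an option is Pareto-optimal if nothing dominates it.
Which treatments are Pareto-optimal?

Opt1, Opt2, Opt3, Opt4, Opt5, Opt6, Opt7, Opt9

Opt1: not dominated (best cost).
Opt2: not dominated.
Opt3: not dominated.
Opt4: not dominated.
Opt5: not dominated (best side-effect rate).
Opt6: not dominated.
Opt7: not dominated.
Opt8: dominated by Opt1 (side-effect rate 31≤36, duration 6≤6, cost 183≤4148, efficacy 80≥74).
Opt9: not dominated.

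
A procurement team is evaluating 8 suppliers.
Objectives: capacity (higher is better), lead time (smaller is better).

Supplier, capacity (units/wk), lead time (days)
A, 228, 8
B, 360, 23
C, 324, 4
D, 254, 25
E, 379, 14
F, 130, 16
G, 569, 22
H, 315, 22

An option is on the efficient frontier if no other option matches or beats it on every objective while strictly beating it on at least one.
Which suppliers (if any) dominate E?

A: worse on capacity (228 vs 379).
B: worse on capacity (360 vs 379).
C: worse on capacity (324 vs 379).
D: worse on capacity (254 vs 379).
F: worse on capacity (130 vs 379).
G: worse on lead time (22 vs 14).
H: worse on capacity (315 vs 379).
No option dominates E.

none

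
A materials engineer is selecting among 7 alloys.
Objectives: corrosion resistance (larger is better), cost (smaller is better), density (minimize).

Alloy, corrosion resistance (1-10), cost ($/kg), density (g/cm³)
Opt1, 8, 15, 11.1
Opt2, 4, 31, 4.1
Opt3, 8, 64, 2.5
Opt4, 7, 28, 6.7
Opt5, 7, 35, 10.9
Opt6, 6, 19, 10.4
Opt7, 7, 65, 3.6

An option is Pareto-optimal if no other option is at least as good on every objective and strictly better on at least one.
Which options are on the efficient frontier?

Opt1: not dominated (best cost).
Opt2: not dominated.
Opt3: not dominated (best density).
Opt4: not dominated.
Opt5: dominated by Opt4 (corrosion resistance 7≥7, cost 28≤35, density 6.7≤10.9).
Opt6: not dominated.
Opt7: dominated by Opt3 (corrosion resistance 8≥7, cost 64≤65, density 2.5≤3.6).

Opt1, Opt2, Opt3, Opt4, Opt6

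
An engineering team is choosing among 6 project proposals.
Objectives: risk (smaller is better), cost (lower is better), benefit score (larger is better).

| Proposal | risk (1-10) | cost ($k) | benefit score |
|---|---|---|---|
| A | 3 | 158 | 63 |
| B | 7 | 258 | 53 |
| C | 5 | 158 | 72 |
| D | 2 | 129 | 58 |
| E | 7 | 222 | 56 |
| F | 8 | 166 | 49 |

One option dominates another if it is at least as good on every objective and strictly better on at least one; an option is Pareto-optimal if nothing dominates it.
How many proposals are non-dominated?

3

A: not dominated.
B: dominated by A (risk 3≤7, cost 158≤258, benefit score 63≥53).
C: not dominated (best benefit score).
D: not dominated (best risk).
E: dominated by A (risk 3≤7, cost 158≤222, benefit score 63≥56).
F: dominated by A (risk 3≤8, cost 158≤166, benefit score 63≥49).
Pareto-optimal: A, C, D → 3.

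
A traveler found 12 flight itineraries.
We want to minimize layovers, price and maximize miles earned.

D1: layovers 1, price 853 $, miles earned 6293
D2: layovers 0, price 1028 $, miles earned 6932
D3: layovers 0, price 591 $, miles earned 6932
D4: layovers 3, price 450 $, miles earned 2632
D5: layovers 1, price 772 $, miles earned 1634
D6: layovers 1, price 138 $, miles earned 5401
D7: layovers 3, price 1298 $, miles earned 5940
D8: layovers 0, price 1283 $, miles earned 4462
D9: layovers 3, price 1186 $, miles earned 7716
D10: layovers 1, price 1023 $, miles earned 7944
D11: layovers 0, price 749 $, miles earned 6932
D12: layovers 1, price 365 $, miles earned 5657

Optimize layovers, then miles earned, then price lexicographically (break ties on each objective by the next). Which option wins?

First minimize layovers: best is 0, kept {D2, D3, D8, D11}.
Then maximize miles earned: best is 6932, kept {D2, D3, D11}.
Then minimize price: best is 591, kept {D3}.

D3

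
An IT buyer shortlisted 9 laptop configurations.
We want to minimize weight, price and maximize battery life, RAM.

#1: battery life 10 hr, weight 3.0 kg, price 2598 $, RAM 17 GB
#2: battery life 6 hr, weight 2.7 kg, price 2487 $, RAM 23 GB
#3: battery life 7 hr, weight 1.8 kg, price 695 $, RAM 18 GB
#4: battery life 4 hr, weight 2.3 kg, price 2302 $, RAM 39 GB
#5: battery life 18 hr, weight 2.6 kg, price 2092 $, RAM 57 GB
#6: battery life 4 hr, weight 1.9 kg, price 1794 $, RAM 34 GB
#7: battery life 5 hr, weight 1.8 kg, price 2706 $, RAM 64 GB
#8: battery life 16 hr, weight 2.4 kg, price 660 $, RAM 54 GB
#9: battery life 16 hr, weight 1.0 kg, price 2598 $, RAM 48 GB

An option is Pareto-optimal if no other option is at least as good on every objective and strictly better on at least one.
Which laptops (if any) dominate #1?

#5: battery life 18≥10, weight 2.6≤3.0, price 2092≤2598, RAM 57≥17 — dominates #1.
#8: battery life 16≥10, weight 2.4≤3.0, price 660≤2598, RAM 54≥17 — dominates #1.
#9: battery life 16≥10, weight 1.0≤3.0, price 2598≤2598, RAM 48≥17 — dominates #1.
Others (#2, #3, #4, #6, #7) are each worse than #1 on at least one objective.

#5, #8, #9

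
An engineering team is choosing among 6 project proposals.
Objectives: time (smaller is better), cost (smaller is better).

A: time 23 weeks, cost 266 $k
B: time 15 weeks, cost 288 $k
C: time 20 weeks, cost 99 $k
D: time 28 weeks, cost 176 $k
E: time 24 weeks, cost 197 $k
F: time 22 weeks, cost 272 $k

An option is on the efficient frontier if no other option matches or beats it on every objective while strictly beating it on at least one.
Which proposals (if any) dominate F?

C

C: time 20≤22, cost 99≤272 — dominates F.
Others (A, B, D, E) are each worse than F on at least one objective.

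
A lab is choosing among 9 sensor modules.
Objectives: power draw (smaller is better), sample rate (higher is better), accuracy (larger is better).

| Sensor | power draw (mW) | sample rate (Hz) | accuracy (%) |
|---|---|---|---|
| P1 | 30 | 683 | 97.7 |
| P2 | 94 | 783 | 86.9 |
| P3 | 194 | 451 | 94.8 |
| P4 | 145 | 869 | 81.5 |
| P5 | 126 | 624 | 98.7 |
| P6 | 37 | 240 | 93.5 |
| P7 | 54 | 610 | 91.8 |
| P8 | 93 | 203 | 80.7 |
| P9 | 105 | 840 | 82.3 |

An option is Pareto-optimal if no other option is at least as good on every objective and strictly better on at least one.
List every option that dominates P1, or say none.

P2: worse on power draw (94 vs 30).
P3: worse on power draw (194 vs 30).
P4: worse on power draw (145 vs 30).
P5: worse on power draw (126 vs 30).
P6: worse on power draw (37 vs 30).
P7: worse on power draw (54 vs 30).
P8: worse on power draw (93 vs 30).
P9: worse on power draw (105 vs 30).
No option dominates P1.

none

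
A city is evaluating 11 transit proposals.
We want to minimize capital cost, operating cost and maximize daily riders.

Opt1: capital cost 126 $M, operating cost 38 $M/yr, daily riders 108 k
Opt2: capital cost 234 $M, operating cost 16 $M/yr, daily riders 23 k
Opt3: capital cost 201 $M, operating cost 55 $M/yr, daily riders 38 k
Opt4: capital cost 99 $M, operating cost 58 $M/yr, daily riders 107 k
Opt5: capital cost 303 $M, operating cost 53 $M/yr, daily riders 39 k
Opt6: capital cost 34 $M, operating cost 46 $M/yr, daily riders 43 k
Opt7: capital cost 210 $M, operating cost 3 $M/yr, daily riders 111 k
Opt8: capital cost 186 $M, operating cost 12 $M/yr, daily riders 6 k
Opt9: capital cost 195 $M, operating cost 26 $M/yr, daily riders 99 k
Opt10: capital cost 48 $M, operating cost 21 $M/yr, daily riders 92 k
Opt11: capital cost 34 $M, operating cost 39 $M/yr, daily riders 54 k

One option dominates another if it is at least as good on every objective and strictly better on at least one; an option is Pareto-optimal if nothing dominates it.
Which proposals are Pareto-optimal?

Opt1, Opt4, Opt7, Opt8, Opt9, Opt10, Opt11

Opt1: not dominated.
Opt2: dominated by Opt7 (capital cost 210≤234, operating cost 3≤16, daily riders 111≥23).
Opt3: dominated by Opt1 (capital cost 126≤201, operating cost 38≤55, daily riders 108≥38).
Opt4: not dominated.
Opt5: dominated by Opt1 (capital cost 126≤303, operating cost 38≤53, daily riders 108≥39).
Opt6: dominated by Opt11 (capital cost 34≤34, operating cost 39≤46, daily riders 54≥43).
Opt7: not dominated (best operating cost).
Opt8: not dominated.
Opt9: not dominated.
Opt10: not dominated.
Opt11: not dominated.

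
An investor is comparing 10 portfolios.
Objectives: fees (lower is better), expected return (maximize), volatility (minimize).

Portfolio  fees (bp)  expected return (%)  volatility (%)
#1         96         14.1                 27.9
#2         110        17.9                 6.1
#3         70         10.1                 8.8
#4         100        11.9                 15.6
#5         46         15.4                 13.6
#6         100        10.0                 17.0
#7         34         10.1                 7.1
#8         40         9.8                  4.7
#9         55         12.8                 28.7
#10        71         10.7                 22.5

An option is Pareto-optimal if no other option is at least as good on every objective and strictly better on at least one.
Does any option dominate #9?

Yes

#5 vs #9: fees 46≤55, expected return 15.4≥12.8, volatility 13.6≤28.7 — #5 is at least as good on every objective and strictly better on at least one, so #5 dominates #9.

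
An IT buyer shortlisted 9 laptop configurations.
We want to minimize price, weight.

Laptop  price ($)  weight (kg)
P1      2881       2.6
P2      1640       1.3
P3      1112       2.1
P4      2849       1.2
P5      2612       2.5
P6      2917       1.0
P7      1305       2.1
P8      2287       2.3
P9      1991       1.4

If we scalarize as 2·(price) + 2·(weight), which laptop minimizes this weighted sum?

P3

P1: 2·2881 + 2·2.6 = 5767.2
P2: 2·1640 + 2·1.3 = 3282.6
P3: 2·1112 + 2·2.1 = 2228.2
P4: 2·2849 + 2·1.2 = 5700.4
P5: 2·2612 + 2·2.5 = 5229.0
P6: 2·2917 + 2·1.0 = 5836.0
P7: 2·1305 + 2·2.1 = 2614.2
P8: 2·2287 + 2·2.3 = 4578.6
P9: 2·1991 + 2·1.4 = 3984.8
Lowest: P3 at 2228.2.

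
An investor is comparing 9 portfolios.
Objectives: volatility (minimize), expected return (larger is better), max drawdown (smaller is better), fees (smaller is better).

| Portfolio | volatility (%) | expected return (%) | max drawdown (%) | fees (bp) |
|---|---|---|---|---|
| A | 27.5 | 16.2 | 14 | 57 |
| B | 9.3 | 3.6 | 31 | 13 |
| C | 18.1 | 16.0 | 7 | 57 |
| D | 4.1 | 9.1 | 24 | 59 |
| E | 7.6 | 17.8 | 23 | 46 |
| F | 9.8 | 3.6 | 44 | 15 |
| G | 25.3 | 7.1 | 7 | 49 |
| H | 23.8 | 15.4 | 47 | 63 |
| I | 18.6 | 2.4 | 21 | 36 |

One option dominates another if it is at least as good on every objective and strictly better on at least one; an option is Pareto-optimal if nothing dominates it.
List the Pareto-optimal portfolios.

A: not dominated.
B: not dominated (best fees).
C: not dominated.
D: not dominated (best volatility).
E: not dominated (best expected return).
F: dominated by B (volatility 9.3≤9.8, expected return 3.6≥3.6, max drawdown 31≤44, fees 13≤15).
G: not dominated.
H: dominated by C (volatility 18.1≤23.8, expected return 16.0≥15.4, max drawdown 7≤47, fees 57≤63).
I: not dominated.

A, B, C, D, E, G, I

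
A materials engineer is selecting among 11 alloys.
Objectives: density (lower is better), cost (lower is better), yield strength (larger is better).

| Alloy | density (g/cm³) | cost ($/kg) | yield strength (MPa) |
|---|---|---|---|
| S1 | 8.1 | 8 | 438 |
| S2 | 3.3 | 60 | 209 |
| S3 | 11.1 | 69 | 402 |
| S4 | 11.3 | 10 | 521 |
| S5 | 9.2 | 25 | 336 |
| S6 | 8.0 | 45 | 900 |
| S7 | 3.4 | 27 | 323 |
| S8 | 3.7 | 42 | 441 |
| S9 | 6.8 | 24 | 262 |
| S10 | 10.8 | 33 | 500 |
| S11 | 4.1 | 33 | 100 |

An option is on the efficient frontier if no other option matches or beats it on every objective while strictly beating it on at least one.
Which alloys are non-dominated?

S1, S2, S4, S6, S7, S8, S9, S10

S1: not dominated (best cost).
S2: not dominated (best density).
S3: dominated by S1 (density 8.1≤11.1, cost 8≤69, yield strength 438≥402).
S4: not dominated.
S5: dominated by S1 (density 8.1≤9.2, cost 8≤25, yield strength 438≥336).
S6: not dominated (best yield strength).
S7: not dominated.
S8: not dominated.
S9: not dominated.
S10: not dominated.
S11: dominated by S7 (density 3.4≤4.1, cost 27≤33, yield strength 323≥100).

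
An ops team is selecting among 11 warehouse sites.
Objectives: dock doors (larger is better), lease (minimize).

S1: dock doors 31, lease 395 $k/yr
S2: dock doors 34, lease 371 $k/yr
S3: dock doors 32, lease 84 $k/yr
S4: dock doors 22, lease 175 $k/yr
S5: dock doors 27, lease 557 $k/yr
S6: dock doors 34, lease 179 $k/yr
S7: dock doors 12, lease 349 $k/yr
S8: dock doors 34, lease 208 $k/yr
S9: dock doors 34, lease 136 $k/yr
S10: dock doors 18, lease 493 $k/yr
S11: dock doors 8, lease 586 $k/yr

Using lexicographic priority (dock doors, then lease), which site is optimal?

First maximize dock doors: best is 34, kept {S2, S6, S8, S9}.
Then minimize lease: best is 136, kept {S9}.

S9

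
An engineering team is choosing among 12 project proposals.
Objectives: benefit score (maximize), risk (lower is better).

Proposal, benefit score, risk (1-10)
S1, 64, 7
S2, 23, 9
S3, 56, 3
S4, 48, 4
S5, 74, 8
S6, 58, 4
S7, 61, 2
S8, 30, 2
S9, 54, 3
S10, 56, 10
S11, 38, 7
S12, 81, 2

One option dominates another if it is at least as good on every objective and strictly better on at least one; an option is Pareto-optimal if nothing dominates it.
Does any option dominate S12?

No

S1: worse on benefit score (64 vs 81).
S2: worse on benefit score (23 vs 81).
S3: worse on benefit score (56 vs 81).
S4: worse on benefit score (48 vs 81).
S5: worse on benefit score (74 vs 81).
S6: worse on benefit score (58 vs 81).
S7: worse on benefit score (61 vs 81).
S8: worse on benefit score (30 vs 81).
S9: worse on benefit score (54 vs 81).
S10: worse on benefit score (56 vs 81).
S11: worse on benefit score (38 vs 81).
No option is at least as good as S12 on every objective and strictly better on one.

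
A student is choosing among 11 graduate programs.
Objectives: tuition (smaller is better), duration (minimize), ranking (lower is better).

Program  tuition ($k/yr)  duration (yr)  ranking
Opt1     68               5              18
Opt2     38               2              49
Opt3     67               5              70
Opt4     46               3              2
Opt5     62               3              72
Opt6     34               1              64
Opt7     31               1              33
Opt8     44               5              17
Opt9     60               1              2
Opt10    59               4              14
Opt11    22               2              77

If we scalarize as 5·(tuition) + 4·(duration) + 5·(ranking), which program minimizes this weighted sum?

Opt4

Opt1: 5·68 + 4·5 + 5·18 = 450
Opt2: 5·38 + 4·2 + 5·49 = 443
Opt3: 5·67 + 4·5 + 5·70 = 705
Opt4: 5·46 + 4·3 + 5·2 = 252
Opt5: 5·62 + 4·3 + 5·72 = 682
Opt6: 5·34 + 4·1 + 5·64 = 494
Opt7: 5·31 + 4·1 + 5·33 = 324
Opt8: 5·44 + 4·5 + 5·17 = 325
Opt9: 5·60 + 4·1 + 5·2 = 314
Opt10: 5·59 + 4·4 + 5·14 = 381
Opt11: 5·22 + 4·2 + 5·77 = 503
Lowest: Opt4 at 252.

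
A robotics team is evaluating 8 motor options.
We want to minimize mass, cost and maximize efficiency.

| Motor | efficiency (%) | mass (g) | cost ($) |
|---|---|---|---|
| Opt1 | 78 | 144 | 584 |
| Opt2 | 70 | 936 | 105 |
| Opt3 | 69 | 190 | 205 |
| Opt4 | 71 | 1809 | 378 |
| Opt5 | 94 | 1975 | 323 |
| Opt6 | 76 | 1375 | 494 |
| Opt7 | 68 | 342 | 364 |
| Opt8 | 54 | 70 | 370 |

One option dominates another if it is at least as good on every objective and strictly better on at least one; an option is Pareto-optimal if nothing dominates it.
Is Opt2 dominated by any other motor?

No

Opt1: worse on cost (584 vs 105).
Opt3: worse on efficiency (69 vs 70).
Opt4: worse on mass (1809 vs 936).
Opt5: worse on mass (1975 vs 936).
Opt6: worse on mass (1375 vs 936).
Opt7: worse on efficiency (68 vs 70).
Opt8: worse on efficiency (54 vs 70).
No option is at least as good as Opt2 on every objective and strictly better on one.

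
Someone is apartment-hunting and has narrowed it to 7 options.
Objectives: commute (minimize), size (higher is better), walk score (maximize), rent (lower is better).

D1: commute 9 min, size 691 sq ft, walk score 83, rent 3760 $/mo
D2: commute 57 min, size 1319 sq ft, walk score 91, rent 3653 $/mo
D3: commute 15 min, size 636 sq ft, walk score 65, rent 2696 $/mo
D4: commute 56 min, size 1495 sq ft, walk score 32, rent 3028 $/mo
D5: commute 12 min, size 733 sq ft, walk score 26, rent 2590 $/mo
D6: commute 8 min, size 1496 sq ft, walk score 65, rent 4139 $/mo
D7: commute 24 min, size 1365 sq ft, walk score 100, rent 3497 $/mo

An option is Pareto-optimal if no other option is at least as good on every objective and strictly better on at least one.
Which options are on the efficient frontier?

D1: not dominated.
D2: dominated by D7 (commute 24≤57, size 1365≥1319, walk score 100≥91, rent 3497≤3653).
D3: not dominated.
D4: not dominated.
D5: not dominated (best rent).
D6: not dominated (best commute).
D7: not dominated (best walk score).

D1, D3, D4, D5, D6, D7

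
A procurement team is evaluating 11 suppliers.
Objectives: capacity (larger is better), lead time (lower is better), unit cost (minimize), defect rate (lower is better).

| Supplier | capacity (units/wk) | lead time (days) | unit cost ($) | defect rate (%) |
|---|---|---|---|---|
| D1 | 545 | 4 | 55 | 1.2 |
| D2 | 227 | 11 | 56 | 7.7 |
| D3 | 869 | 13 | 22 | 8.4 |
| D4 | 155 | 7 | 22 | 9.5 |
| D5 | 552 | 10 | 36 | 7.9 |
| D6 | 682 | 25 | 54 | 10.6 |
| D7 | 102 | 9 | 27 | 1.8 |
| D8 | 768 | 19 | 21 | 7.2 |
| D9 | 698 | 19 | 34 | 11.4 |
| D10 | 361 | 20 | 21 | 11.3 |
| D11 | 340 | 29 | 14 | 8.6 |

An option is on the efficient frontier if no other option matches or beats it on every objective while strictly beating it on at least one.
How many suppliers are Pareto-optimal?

D1: not dominated (best lead time).
D2: dominated by D1 (capacity 545≥227, lead time 4≤11, unit cost 55≤56, defect rate 1.2≤7.7).
D3: not dominated (best capacity).
D4: not dominated.
D5: not dominated.
D6: dominated by D3 (capacity 869≥682, lead time 13≤25, unit cost 22≤54, defect rate 8.4≤10.6).
D7: not dominated.
D8: not dominated.
D9: dominated by D3 (capacity 869≥698, lead time 13≤19, unit cost 22≤34, defect rate 8.4≤11.4).
D10: dominated by D8 (capacity 768≥361, lead time 19≤20, unit cost 21≤21, defect rate 7.2≤11.3).
D11: not dominated (best unit cost).
Pareto-optimal: D1, D3, D4, D5, D7, D8, D11 → 7.

7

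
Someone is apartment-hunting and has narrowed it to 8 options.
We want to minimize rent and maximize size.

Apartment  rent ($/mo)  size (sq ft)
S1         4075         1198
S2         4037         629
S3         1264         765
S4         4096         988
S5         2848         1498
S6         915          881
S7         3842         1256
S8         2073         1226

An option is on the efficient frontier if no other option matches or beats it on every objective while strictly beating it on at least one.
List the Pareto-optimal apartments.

S5, S6, S8

S1: dominated by S5 (rent 2848≤4075, size 1498≥1198).
S2: dominated by S3 (rent 1264≤4037, size 765≥629).
S3: dominated by S6 (rent 915≤1264, size 881≥765).
S4: dominated by S1 (rent 4075≤4096, size 1198≥988).
S5: not dominated (best size).
S6: not dominated (best rent).
S7: dominated by S5 (rent 2848≤3842, size 1498≥1256).
S8: not dominated.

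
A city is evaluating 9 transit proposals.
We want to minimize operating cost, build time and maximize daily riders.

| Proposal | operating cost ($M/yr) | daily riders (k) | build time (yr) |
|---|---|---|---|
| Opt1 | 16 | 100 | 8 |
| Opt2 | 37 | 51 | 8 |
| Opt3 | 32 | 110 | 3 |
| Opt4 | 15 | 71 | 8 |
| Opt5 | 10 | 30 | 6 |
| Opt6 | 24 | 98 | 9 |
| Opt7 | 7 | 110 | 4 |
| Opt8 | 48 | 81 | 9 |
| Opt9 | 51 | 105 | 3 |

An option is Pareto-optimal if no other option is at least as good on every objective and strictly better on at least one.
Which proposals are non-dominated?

Opt1: dominated by Opt7 (operating cost 7≤16, daily riders 110≥100, build time 4≤8).
Opt2: dominated by Opt1 (operating cost 16≤37, daily riders 100≥51, build time 8≤8).
Opt3: not dominated.
Opt4: dominated by Opt7 (operating cost 7≤15, daily riders 110≥71, build time 4≤8).
Opt5: dominated by Opt7 (operating cost 7≤10, daily riders 110≥30, build time 4≤6).
Opt6: dominated by Opt1 (operating cost 16≤24, daily riders 100≥98, build time 8≤9).
Opt7: not dominated (best operating cost).
Opt8: dominated by Opt1 (operating cost 16≤48, daily riders 100≥81, build time 8≤9).
Opt9: dominated by Opt3 (operating cost 32≤51, daily riders 110≥105, build time 3≤3).

Opt3, Opt7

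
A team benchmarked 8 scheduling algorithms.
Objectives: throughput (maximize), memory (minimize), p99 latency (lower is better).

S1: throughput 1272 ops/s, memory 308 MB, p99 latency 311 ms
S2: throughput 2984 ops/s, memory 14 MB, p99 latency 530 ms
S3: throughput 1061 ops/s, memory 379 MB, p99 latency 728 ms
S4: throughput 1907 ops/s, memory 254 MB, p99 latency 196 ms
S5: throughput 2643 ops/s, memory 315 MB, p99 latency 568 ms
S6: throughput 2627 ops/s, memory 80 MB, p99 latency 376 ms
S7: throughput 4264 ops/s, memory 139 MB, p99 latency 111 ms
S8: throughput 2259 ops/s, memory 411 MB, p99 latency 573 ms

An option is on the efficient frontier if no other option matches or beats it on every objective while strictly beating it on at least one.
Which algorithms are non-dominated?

S2, S6, S7

S1: dominated by S4 (throughput 1907≥1272, memory 254≤308, p99 latency 196≤311).
S2: not dominated (best memory).
S3: dominated by S1 (throughput 1272≥1061, memory 308≤379, p99 latency 311≤728).
S4: dominated by S7 (throughput 4264≥1907, memory 139≤254, p99 latency 111≤196).
S5: dominated by S2 (throughput 2984≥2643, memory 14≤315, p99 latency 530≤568).
S6: not dominated.
S7: not dominated (best throughput).
S8: dominated by S2 (throughput 2984≥2259, memory 14≤411, p99 latency 530≤573).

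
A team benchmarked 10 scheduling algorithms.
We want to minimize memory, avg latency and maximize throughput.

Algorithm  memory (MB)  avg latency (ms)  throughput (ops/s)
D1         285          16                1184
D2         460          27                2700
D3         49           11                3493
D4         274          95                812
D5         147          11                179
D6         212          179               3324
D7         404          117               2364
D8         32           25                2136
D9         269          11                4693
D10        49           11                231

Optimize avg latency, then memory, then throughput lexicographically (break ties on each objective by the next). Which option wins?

D3

First minimize avg latency: best is 11, kept {D3, D5, D9, D10}.
Then minimize memory: best is 49, kept {D3, D10}.
Then maximize throughput: best is 3493, kept {D3}.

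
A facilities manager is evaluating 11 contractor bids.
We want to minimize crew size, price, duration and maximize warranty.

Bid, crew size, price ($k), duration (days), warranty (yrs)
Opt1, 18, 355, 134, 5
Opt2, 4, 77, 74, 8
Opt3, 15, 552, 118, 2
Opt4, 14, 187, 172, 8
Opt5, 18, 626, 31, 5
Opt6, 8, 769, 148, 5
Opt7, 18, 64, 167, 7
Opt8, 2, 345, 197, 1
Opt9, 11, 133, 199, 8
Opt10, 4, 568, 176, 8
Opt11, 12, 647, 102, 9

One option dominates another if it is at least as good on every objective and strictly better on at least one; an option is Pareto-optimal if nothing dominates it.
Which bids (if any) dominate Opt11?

Opt1: worse on crew size (18 vs 12).
Opt2: worse on warranty (8 vs 9).
Opt3: worse on crew size (15 vs 12).
Opt4: worse on crew size (14 vs 12).
Opt5: worse on crew size (18 vs 12).
Opt6: worse on price (769 vs 647).
Opt7: worse on crew size (18 vs 12).
Opt8: worse on duration (197 vs 102).
Opt9: worse on duration (199 vs 102).
Opt10: worse on duration (176 vs 102).
No option dominates Opt11.

none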